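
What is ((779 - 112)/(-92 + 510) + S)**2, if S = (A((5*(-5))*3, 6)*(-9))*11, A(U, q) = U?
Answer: 9636784036489/174724 ≈ 5.5154e+7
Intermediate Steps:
S = 7425 (S = (((5*(-5))*3)*(-9))*11 = (-25*3*(-9))*11 = -75*(-9)*11 = 675*11 = 7425)
((779 - 112)/(-92 + 510) + S)**2 = ((779 - 112)/(-92 + 510) + 7425)**2 = (667/418 + 7425)**2 = (3104317/418)**2 = 9636784036489/174724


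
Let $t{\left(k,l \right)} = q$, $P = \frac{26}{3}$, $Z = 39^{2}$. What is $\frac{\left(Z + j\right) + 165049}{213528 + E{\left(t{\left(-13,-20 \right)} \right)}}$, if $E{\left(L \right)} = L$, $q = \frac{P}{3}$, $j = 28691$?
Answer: $\frac{1757349}{1921778} \approx 0.91444$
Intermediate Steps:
$Z = 1521$
$P = \frac{26}{3}$ ($P = 26 \cdot \frac{1}{3} = \frac{26}{3} \approx 8.6667$)
$q = \frac{26}{9}$ ($q = \frac{26}{3 \cdot 3} = \frac{26}{3} \cdot \frac{1}{3} = \frac{26}{9} \approx 2.8889$)
$t{\left(k,l \right)} = \frac{26}{9}$
$\frac{\left(Z + j\right) + 165049}{213528 + E{\left(t{\left(-13,-20 \right)} \right)}} = \frac{\left(1521 + 28691\right) + 165049}{213528 + \frac{26}{9}} = \frac{30212 + 165049}{\frac{1921778}{9}} = 195261 \cdot \frac{9}{1921778} = \frac{1757349}{1921778}$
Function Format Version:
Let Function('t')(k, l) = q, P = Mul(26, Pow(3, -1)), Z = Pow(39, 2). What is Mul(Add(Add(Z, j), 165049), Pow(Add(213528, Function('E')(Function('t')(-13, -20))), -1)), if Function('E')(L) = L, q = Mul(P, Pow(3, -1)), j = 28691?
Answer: Rational(1757349, 1921778) ≈ 0.91444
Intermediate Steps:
Z = 1521
P = Rational(26, 3) (P = Mul(26, Rational(1, 3)) = Rational(26, 3) ≈ 8.6667)
q = Rational(26, 9) (q = Mul(Rational(26, 3), Pow(3, -1)) = Mul(Rational(26, 3), Rational(1, 3)) = Rational(26, 9) ≈ 2.8889)
Function('t')(k, l) = Rational(26, 9)
Mul(Add(Add(Z, j), 165049), Pow(Add(213528, Function('E')(Function('t')(-13, -20))), -1)) = Mul(Add(Add(1521, 28691), 165049), Pow(Add(213528, Rational(26, 9)), -1)) = Mul(Add(30212, 165049), Pow(Rational(1921778, 9), -1)) = Mul(195261, Rational(9, 1921778)) = Rational(1757349, 1921778)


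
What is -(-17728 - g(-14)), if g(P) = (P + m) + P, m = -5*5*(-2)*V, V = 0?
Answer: 17700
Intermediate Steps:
m = 0 (m = -5*5*(-2)*0 = -(-50)*0 = -5*0 = 0)
g(P) = 2*P (g(P) = (P + 0) + P = P + P = 2*P)
-(-17728 - g(-14)) = -(-17728 - 2*(-14)) = -(-17728 - 1*(-28)) = -(-17728 + 28) = -1*(-17700) = 17700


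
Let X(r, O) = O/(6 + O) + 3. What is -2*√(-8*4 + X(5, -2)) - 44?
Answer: -44 - I*√118 ≈ -44.0 - 10.863*I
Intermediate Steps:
X(r, O) = 3 + O/(6 + O) (X(r, O) = O/(6 + O) + 3 = 3 + O/(6 + O))
-2*√(-8*4 + X(5, -2)) - 44 = -2*√(-8*4 + 2*(9 + 2*(-2))/(6 - 2)) - 44 = -2*√(-32 + 2*(9 - 4)/4) - 44 = -2*√(-32 + 2*(¼)*5) - 44 = -2*√(-32 + 5/2) - 44 = -I*√118 - 44 = -44 - I*√118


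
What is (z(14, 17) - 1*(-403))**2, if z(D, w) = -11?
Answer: 153664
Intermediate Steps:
(z(14, 17) - 1*(-403))**2 = (-11 - 1*(-403))**2 = (-11 + 403)**2 = 392**2 = 153664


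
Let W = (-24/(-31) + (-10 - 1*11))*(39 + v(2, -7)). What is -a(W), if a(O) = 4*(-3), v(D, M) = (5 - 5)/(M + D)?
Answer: 12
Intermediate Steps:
v(D, M) = 0 (v(D, M) = 0/(D + M) = 0)
W = -24453/31 (W = (-24/(-31) + (-10 - 1*11))*(39 + 0) = (-24*(-1/31) + (-10 - 11))*39 = (24/31 - 21)*39 = -627/31*39 = -24453/31 ≈ -788.81)
a(O) = -12
-a(W) = -1*(-12) = 12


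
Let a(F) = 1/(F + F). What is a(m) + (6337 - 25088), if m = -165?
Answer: -6187831/330 ≈ -18751.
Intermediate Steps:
a(F) = 1/(2*F)
a(m) + (6337 - 25088) = (1/2)/(-165) + (6337 - 25088) = (1/2)*(-1/165) - 18751 = -1/330 - 18751 = -6187831/330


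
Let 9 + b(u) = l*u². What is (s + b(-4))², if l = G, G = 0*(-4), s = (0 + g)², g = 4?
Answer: 49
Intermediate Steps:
s = 16 (s = (0 + 4)² = 4² = 16)
G = 0
l = 0
b(u) = -9 (b(u) = -9 + 0*u² = -9 + 0 = -9)
(s + b(-4))² = (16 - 9)² = 7² = 49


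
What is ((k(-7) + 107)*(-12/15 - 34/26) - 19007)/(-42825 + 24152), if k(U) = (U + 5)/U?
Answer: 8751072/8496215 ≈ 1.0300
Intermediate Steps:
k(U) = (5 + U)/U
((k(-7) + 107)*(-12/15 - 34/26) - 19007)/(-42825 + 24152) = (((5 - 7)/(-7) + 107)*(-12/15 - 34/26) - 19007)/(-42825 + 24152) = ((-⅐*(-2) + 107)*(-12*1/15 - 34*1/26) - 19007)/(-18673) = ((2/7 + 107)*(-⅘ - 17/13) - 19007)*(-1/18673) = ((751/7)*(-137/65) - 19007)*(-1/18673) = (-102887/455 - 19007)*(-1/18673) = -8751072/455*(-1/18673) = 8751072/8496215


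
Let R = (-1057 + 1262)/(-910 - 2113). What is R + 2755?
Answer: 8328160/3023 ≈ 2754.9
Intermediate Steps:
R = -205/3023 (R = 205/(-3023) = 205*(-1/3023) = -205/3023 ≈ -0.067813)
R + 2755 = -205/3023 + 2755 = 8328160/3023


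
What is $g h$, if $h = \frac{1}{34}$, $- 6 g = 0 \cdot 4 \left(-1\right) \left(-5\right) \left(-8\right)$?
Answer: $0$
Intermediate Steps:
$g = 0$ ($g = - \frac{0 \cdot 4 \left(-1\right) \left(-5\right) \left(-8\right)}{6} = - \frac{0 \left(\left(-4\right) \left(-5\right)\right) \left(-8\right)}{6} = - \frac{0 \cdot 20 \left(-8\right)}{6} = - \frac{0 \left(-8\right)}{6} = \left(- \frac{1}{6}\right) 0 = 0$)
$h = \frac{1}{34} \approx 0.029412$
$g h = 0 \cdot \frac{1}{34} = 0$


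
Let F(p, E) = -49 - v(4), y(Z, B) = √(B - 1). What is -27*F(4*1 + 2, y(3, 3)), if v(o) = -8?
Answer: 1107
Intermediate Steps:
y(Z, B) = √(-1 + B)
F(p, E) = -41 (F(p, E) = -49 - 1*(-8) = -49 + 8 = -41)
-27*F(4*1 + 2, y(3, 3)) = -27*(-41) = 1107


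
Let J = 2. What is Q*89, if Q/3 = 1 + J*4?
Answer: 2403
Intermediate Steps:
Q = 27 (Q = 3*(1 + 2*4) = 3*(1 + 8) = 3*9 = 27)
Q*89 = 27*89 = 2403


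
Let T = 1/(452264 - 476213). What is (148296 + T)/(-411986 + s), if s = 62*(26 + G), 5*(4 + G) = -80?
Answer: -3551540903/9857743686 ≈ -0.36028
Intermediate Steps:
G = -20 (G = -4 + (⅕)*(-80) = -4 - 16 = -20)
T = -1/23949 (T = 1/(-23949) = -1/23949 ≈ -4.1755e-5)
s = 372 (s = 62*(26 - 20) = 62*6 = 372)
(148296 + T)/(-411986 + s) = (148296 - 1/23949)/(-411986 + 372) = (3551540903/23949)/(-411614) = (3551540903/23949)*(-1/411614) = -3551540903/9857743686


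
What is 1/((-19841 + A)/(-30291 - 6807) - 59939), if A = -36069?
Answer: -18549/1111780556 ≈ -1.6684e-5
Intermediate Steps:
1/((-19841 + A)/(-30291 - 6807) - 59939) = 1/((-19841 - 36069)/(-30291 - 6807) - 59939) = 1/(-55910/(-37098) - 59939) = 1/(-55910*(-1/37098) - 59939) = 1/(27955/18549 - 59939) = 1/(-1111780556/18549) = -18549/1111780556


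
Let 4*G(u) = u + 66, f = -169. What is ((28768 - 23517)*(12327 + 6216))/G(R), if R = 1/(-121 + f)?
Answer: 112948379880/19139 ≈ 5.9015e+6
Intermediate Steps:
R = -1/290 (R = 1/(-121 - 169) = 1/(-290) = -1/290 ≈ -0.0034483)
G(u) = 33/2 + u/4 (G(u) = (u + 66)/4 = (66 + u)/4 = 33/2 + u/4)
((28768 - 23517)*(12327 + 6216))/G(R) = ((28768 - 23517)*(12327 + 6216))/(33/2 + (1/4)*(-1/290)) = (5251*18543)/(33/2 - 1/1160) = 97369293/(19139/1160) = 97369293*(1160/19139) = 112948379880/19139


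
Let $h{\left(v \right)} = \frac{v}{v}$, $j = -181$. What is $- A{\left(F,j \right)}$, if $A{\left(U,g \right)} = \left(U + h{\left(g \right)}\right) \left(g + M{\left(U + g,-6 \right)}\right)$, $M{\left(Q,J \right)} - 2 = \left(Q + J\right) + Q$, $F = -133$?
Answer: $-107316$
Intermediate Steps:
$h{\left(v \right)} = 1$
$M{\left(Q,J \right)} = 2 + J + 2 Q$ ($M{\left(Q,J \right)} = 2 + \left(\left(Q + J\right) + Q\right) = 2 + \left(\left(J + Q\right) + Q\right) = 2 + \left(J + 2 Q\right) = 2 + J + 2 Q$)
$A{\left(U,g \right)} = \left(1 + U\right) \left(-4 + 2 U + 3 g\right)$ ($A{\left(U,g \right)} = \left(U + 1\right) \left(g + \left(2 - 6 + 2 \left(U + g\right)\right)\right) = \left(1 + U\right) \left(g + \left(2 - 6 + \left(2 U + 2 g\right)\right)\right) = \left(1 + U\right) \left(g + \left(-4 + 2 U + 2 g\right)\right) = \left(1 + U\right) \left(-4 + 2 U + 3 g\right)$)
$- A{\left(F,j \right)} = - (-4 - -266 + 2 \left(-133\right)^{2} + 3 \left(-181\right) + 3 \left(-133\right) \left(-181\right)) = - (-4 + 266 + 2 \cdot 17689 - 543 + 72219) = - (-4 + 266 + 35378 - 543 + 72219) = \left(-1\right) 107316 = -107316$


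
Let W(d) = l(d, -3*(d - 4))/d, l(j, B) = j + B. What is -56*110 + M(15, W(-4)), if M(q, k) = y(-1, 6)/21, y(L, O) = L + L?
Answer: -129362/21 ≈ -6160.1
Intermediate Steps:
y(L, O) = 2*L
l(j, B) = B + j
W(d) = (12 - 2*d)/d (W(d) = (-3*(d - 4) + d)/d = (-3*(-4 + d) + d)/d = ((12 - 3*d) + d)/d = (12 - 2*d)/d)
M(q, k) = -2/21 (M(q, k) = (2*(-1))/21 = -2*1/21 = -2/21)
-56*110 + M(15, W(-4)) = -56*110 - 2/21 = -6160 - 2/21 = -129362/21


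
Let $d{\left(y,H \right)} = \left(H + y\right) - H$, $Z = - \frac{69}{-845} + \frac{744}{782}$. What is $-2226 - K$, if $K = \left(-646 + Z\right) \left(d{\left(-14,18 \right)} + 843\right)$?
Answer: $\frac{175919343209}{330395} \approx 5.3245 \cdot 10^{5}$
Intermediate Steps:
$Z = \frac{341319}{330395}$ ($Z = \left(-69\right) \left(- \frac{1}{845}\right) + 744 \cdot \frac{1}{782} = \frac{69}{845} + \frac{372}{391} = \frac{341319}{330395} \approx 1.0331$)
$d{\left(y,H \right)} = y$
$K = - \frac{176654802479}{330395}$ ($K = \left(-646 + \frac{341319}{330395}\right) \left(-14 + 843\right) = \left(- \frac{213093851}{330395}\right) 829 = - \frac{176654802479}{330395} \approx -5.3468 \cdot 10^{5}$)
$-2226 - K = -2226 - - \frac{176654802479}{330395} = -2226 + \frac{176654802479}{330395} = \frac{175919343209}{330395}$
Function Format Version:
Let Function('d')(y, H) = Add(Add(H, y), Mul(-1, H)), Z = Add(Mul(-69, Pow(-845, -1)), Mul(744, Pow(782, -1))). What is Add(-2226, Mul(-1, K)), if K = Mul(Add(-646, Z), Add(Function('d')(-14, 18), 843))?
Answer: Rational(175919343209, 330395) ≈ 5.3245e+5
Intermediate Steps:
Z = Rational(341319, 330395) (Z = Add(Mul(-69, Rational(-1, 845)), Mul(744, Rational(1, 782))) = Add(Rational(69, 845), Rational(372, 391)) = Rational(341319, 330395) ≈ 1.0331)
Function('d')(y, H) = y
K = Rational(-176654802479, 330395) (K = Mul(Add(-646, Rational(341319, 330395)), Add(-14, 843)) = Mul(Rational(-213093851, 330395), 829) = Rational(-176654802479, 330395) ≈ -5.3468e+5)
Add(-2226, Mul(-1, K)) = Add(-2226, Mul(-1, Rational(-176654802479, 330395))) = Add(-2226, Rational(176654802479, 330395)) = Rational(175919343209, 330395)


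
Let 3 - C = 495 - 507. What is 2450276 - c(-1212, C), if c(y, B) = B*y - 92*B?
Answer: 2469836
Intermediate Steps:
C = 15 (C = 3 - (495 - 507) = 3 - 1*(-12) = 3 + 12 = 15)
c(y, B) = -92*B + B*y
2450276 - c(-1212, C) = 2450276 - 15*(-92 - 1212) = 2450276 - 15*(-1304) = 2450276 - 1*(-19560) = 2450276 + 19560 = 2469836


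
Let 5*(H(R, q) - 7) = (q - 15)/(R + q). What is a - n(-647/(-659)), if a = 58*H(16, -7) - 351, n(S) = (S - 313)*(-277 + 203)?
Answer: -683924459/29655 ≈ -23063.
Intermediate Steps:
H(R, q) = 7 + (-15 + q)/(5*(R + q)) (H(R, q) = 7 + ((q - 15)/(R + q))/5 = 7 + ((-15 + q)/(R + q))/5 = 7 + (-15 + q)/(5*(R + q)))
n(S) = 23162 - 74*S (n(S) = (-313 + S)*(-74) = 23162 - 74*S)
a = 1199/45 (a = 58*((-3 + 7*16 + (36/5)*(-7))/(16 - 7)) - 351 = 58*((-3 + 112 - 252/5)/9) - 351 = 58*((1/9)*(293/5)) - 351 = 58*(293/45) - 351 = 16994/45 - 351 = 1199/45 ≈ 26.644)
a - n(-647/(-659)) = 1199/45 - (23162 - (-47878)/(-659)) = 1199/45 - (23162 - (-47878)*(-1)/659) = 1199/45 - (23162 - 74*647/659) = 1199/45 - (23162 - 47878/659) = 1199/45 - 1*15215880/659 = 1199/45 - 15215880/659 = -683924459/29655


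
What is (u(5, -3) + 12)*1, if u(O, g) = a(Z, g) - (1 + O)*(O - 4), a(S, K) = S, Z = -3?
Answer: 3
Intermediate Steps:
u(O, g) = -3 - (1 + O)*(-4 + O) (u(O, g) = -3 - (1 + O)*(O - 4) = -3 - (1 + O)*(-4 + O))
(u(5, -3) + 12)*1 = ((1 - 1*5² + 3*5) + 12)*1 = ((1 - 1*25 + 15) + 12)*1 = ((1 - 25 + 15) + 12)*1 = (-9 + 12)*1 = 3*1 = 3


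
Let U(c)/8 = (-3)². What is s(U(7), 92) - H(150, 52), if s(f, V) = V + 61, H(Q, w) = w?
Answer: 101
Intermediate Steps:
U(c) = 72 (U(c) = 8*(-3)² = 8*9 = 72)
s(f, V) = 61 + V
s(U(7), 92) - H(150, 52) = (61 + 92) - 1*52 = 153 - 52 = 101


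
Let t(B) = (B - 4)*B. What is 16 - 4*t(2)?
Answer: 32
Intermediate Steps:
t(B) = B*(-4 + B) (t(B) = (-4 + B)*B = B*(-4 + B))
16 - 4*t(2) = 16 - 8*(-4 + 2) = 16 - 8*(-2) = 16 - 4*(-4) = 16 + 16 = 32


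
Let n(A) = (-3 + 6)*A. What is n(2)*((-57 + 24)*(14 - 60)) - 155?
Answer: 8953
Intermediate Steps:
n(A) = 3*A
n(2)*((-57 + 24)*(14 - 60)) - 155 = (3*2)*((-57 + 24)*(14 - 60)) - 155 = 6*(-33*(-46)) - 155 = 6*1518 - 155 = 9108 - 155 = 8953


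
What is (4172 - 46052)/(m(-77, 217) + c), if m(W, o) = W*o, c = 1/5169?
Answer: 10823886/4318441 ≈ 2.5064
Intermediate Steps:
c = 1/5169 ≈ 0.00019346
(4172 - 46052)/(m(-77, 217) + c) = (4172 - 46052)/(-77*217 + 1/5169) = -41880/(-16709 + 1/5169) = -41880/(-86368820/5169) = -41880*(-5169/86368820) = 10823886/4318441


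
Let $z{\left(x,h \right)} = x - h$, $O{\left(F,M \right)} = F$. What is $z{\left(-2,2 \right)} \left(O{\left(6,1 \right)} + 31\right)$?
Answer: $-148$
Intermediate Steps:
$z{\left(-2,2 \right)} \left(O{\left(6,1 \right)} + 31\right) = \left(-2 - 2\right) \left(6 + 31\right) = \left(-2 - 2\right) 37 = \left(-4\right) 37 = -148$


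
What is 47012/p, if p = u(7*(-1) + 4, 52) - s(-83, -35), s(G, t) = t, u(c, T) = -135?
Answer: -11753/25 ≈ -470.12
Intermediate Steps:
p = -100 (p = -135 - 1*(-35) = -135 + 35 = -100)
47012/p = 47012/(-100) = 47012*(-1/100) = -11753/25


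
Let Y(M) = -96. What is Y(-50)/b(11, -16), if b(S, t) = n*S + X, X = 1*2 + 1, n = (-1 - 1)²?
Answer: -96/47 ≈ -2.0426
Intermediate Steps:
n = 4 (n = (-2)² = 4)
X = 3 (X = 2 + 1 = 3)
b(S, t) = 3 + 4*S (b(S, t) = 4*S + 3 = 3 + 4*S)
Y(-50)/b(11, -16) = -96/(3 + 4*11) = -96/(3 + 44) = -96/47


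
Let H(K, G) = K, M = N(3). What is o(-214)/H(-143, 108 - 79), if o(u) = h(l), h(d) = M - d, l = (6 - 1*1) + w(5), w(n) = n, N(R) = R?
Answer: 7/143 ≈ 0.048951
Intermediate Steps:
M = 3
l = 10 (l = (6 - 1*1) + 5 = (6 - 1) + 5 = 5 + 5 = 10)
h(d) = 3 - d
o(u) = -7 (o(u) = 3 - 1*10 = 3 - 10 = -7)
o(-214)/H(-143, 108 - 79) = -7/(-143) = -7*(-1/143) = 7/143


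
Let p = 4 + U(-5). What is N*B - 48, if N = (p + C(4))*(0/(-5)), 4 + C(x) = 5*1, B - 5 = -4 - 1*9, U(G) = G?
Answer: -48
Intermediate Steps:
B = -8 (B = 5 + (-4 - 1*9) = 5 + (-4 - 9) = 5 - 13 = -8)
C(x) = 1 (C(x) = -4 + 5*1 = -4 + 5 = 1)
p = -1 (p = 4 - 5 = -1)
N = 0 (N = (-1 + 1)*(0/(-5)) = 0*(0*(-⅕)) = 0*0 = 0)
N*B - 48 = 0*(-8) - 48 = 0 - 48 = -48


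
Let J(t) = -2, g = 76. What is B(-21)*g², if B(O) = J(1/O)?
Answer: -11552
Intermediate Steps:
B(O) = -2
B(-21)*g² = -2*76² = -2*5776 = -11552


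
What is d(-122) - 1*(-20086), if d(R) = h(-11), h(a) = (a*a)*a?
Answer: 18755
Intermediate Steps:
h(a) = a**3 (h(a) = a**2*a = a**3)
d(R) = -1331 (d(R) = (-11)**3 = -1331)
d(-122) - 1*(-20086) = -1331 - 1*(-20086) = -1331 + 20086 = 18755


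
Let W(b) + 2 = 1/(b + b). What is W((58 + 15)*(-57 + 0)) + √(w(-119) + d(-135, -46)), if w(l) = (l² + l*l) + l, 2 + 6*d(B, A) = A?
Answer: -16645/8322 + √28195 ≈ 165.91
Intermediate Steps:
d(B, A) = -⅓ + A/6
w(l) = l + 2*l² (w(l) = (l² + l²) + l = 2*l² + l = l + 2*l²)
W(b) = -2 + 1/(2*b) (W(b) = -2 + 1/(b + b) = -2 + 1/(2*b))
W((58 + 15)*(-57 + 0)) + √(w(-119) + d(-135, -46)) = (-2 + 1/(2*(((58 + 15)*(-57 + 0))))) + √(-119*(1 + 2*(-119)) + (-⅓ + (⅙)*(-46))) = (-2 + 1/(2*((73*(-57))))) + √(-119*(1 - 238) + (-⅓ - 23/3)) = (-2 + (½)/(-4161)) + √(-119*(-237) - 8) = (-2 + (½)*(-1/4161)) + √(28203 - 8) = (-2 - 1/8322) + √28195 = -16645/8322 + √28195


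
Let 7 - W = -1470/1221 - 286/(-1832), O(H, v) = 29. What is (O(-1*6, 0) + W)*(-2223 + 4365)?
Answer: 14792513841/186406 ≈ 79356.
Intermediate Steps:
W = 3000323/372812 (W = 7 - (-1470/1221 - 286/(-1832)) = 7 - (-1470*1/1221 - 286*(-1/1832)) = 7 - (-490/407 + 143/916) = 7 - 1*(-390639/372812) = 7 + 390639/372812 = 3000323/372812 ≈ 8.0478)
(O(-1*6, 0) + W)*(-2223 + 4365) = (29 + 3000323/372812)*(-2223 + 4365) = (13811871/372812)*2142 = 14792513841/186406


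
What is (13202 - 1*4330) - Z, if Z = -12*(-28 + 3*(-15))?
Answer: 7996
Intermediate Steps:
Z = 876 (Z = -12*(-28 - 45) = -12*(-73) = 876)
(13202 - 1*4330) - Z = (13202 - 1*4330) - 1*876 = (13202 - 4330) - 876 = 8872 - 876 = 7996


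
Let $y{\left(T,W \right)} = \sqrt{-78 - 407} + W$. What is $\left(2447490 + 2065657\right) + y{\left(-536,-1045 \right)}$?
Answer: $4512102 + i \sqrt{485} \approx 4.5121 \cdot 10^{6} + 22.023 i$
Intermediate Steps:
$y{\left(T,W \right)} = W + i \sqrt{485}$ ($y{\left(T,W \right)} = \sqrt{-485} + W = i \sqrt{485} + W = W + i \sqrt{485}$)
$\left(2447490 + 2065657\right) + y{\left(-536,-1045 \right)} = \left(2447490 + 2065657\right) - \left(1045 - i \sqrt{485}\right) = 4513147 - \left(1045 - i \sqrt{485}\right) = 4512102 + i \sqrt{485}$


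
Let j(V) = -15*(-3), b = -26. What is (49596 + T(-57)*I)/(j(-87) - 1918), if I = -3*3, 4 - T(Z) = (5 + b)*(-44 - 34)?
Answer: -64302/1873 ≈ -34.331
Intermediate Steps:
T(Z) = -1634 (T(Z) = 4 - (5 - 26)*(-44 - 34) = 4 - (-21)*(-78) = 4 - 1*1638 = 4 - 1638 = -1634)
I = -9
j(V) = 45
(49596 + T(-57)*I)/(j(-87) - 1918) = (49596 - 1634*(-9))/(45 - 1918) = (49596 + 14706)/(-1873) = 64302*(-1/1873) = -64302/1873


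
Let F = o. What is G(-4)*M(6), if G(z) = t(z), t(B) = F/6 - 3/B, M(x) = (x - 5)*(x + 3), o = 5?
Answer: 57/4 ≈ 14.250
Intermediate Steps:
M(x) = (-5 + x)*(3 + x)
F = 5
t(B) = ⅚ - 3/B (t(B) = 5/6 - 3/B = 5*(⅙) - 3/B = ⅚ - 3/B)
G(z) = ⅚ - 3/z
G(-4)*M(6) = (⅚ - 3/(-4))*(-15 + 6² - 2*6) = (⅚ - 3*(-¼))*(-15 + 36 - 12) = (⅚ + ¾)*9 = (19/12)*9 = 57/4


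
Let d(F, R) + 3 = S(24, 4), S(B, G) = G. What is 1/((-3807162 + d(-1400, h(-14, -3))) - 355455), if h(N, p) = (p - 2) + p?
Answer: -1/4162616 ≈ -2.4023e-7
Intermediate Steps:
h(N, p) = -2 + 2*p (h(N, p) = (-2 + p) + p = -2 + 2*p)
d(F, R) = 1 (d(F, R) = -3 + 4 = 1)
1/((-3807162 + d(-1400, h(-14, -3))) - 355455) = 1/((-3807162 + 1) - 355455) = 1/(-3807161 - 355455) = 1/(-4162616) = -1/4162616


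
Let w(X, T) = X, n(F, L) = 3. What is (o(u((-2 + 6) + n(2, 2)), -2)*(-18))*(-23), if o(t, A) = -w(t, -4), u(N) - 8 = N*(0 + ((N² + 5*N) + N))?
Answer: -267030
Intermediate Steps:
u(N) = 8 + N*(N² + 6*N) (u(N) = 8 + N*(0 + ((N² + 5*N) + N)) = 8 + N*(0 + (N² + 6*N)) = 8 + N*(N² + 6*N))
o(t, A) = -t
(o(u((-2 + 6) + n(2, 2)), -2)*(-18))*(-23) = (-(8 + ((-2 + 6) + 3)³ + 6*((-2 + 6) + 3)²)*(-18))*(-23) = (-(8 + (4 + 3)³ + 6*(4 + 3)²)*(-18))*(-23) = (-(8 + 7³ + 6*7²)*(-18))*(-23) = (-(8 + 343 + 6*49)*(-18))*(-23) = (-(8 + 343 + 294)*(-18))*(-23) = (-1*645*(-18))*(-23) = -645*(-18)*(-23) = 11610*(-23) = -267030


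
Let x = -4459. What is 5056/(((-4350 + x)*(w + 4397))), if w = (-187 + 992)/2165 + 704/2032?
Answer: -139017248/1065161931567 ≈ -0.00013051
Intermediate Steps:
w = 39499/54991 (w = 805*(1/2165) + 704*(1/2032) = 161/433 + 44/127 = 39499/54991 ≈ 0.71828)
5056/(((-4350 + x)*(w + 4397))) = 5056/(((-4350 - 4459)*(39499/54991 + 4397))) = 5056/((-8809*241834926/54991)) = 5056/(-2130323863134/54991) = 5056*(-54991/2130323863134) = -139017248/1065161931567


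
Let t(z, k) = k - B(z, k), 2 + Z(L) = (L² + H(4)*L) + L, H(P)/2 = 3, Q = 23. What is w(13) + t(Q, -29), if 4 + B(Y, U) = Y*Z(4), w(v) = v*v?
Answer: -822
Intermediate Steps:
H(P) = 6 (H(P) = 2*3 = 6)
Z(L) = -2 + L² + 7*L (Z(L) = -2 + ((L² + 6*L) + L) = -2 + (L² + 7*L) = -2 + L² + 7*L)
w(v) = v²
B(Y, U) = -4 + 42*Y (B(Y, U) = -4 + Y*(-2 + 4² + 7*4) = -4 + Y*(-2 + 16 + 28) = -4 + Y*42 = -4 + 42*Y)
t(z, k) = 4 + k - 42*z (t(z, k) = k - (-4 + 42*z) = k + (4 - 42*z) = 4 + k - 42*z)
w(13) + t(Q, -29) = 13² + (4 - 29 - 42*23) = 169 + (4 - 29 - 966) = 169 - 991 = -822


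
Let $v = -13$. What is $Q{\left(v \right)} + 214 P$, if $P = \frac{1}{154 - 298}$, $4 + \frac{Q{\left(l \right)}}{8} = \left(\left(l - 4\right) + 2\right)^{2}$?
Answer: $\frac{127189}{72} \approx 1766.5$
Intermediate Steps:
$Q{\left(l \right)} = -32 + 8 \left(-2 + l\right)^{2}$ ($Q{\left(l \right)} = -32 + 8 \left(\left(l - 4\right) + 2\right)^{2} = -32 + 8 \left(\left(-4 + l\right) + 2\right)^{2} = -32 + 8 \left(-2 + l\right)^{2}$)
$P = - \frac{1}{144}$ ($P = \frac{1}{-144} = - \frac{1}{144} \approx -0.0069444$)
$Q{\left(v \right)} + 214 P = 8 \left(-13\right) \left(-4 - 13\right) + 214 \left(- \frac{1}{144}\right) = 8 \left(-13\right) \left(-17\right) - \frac{107}{72} = 1768 - \frac{107}{72} = \frac{127189}{72}$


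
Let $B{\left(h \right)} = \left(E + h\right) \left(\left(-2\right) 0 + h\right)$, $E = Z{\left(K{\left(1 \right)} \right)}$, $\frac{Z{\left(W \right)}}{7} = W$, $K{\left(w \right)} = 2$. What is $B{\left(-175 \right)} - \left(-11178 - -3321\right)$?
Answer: $36032$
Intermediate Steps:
$Z{\left(W \right)} = 7 W$
$E = 14$ ($E = 7 \cdot 2 = 14$)
$B{\left(h \right)} = h \left(14 + h\right)$ ($B{\left(h \right)} = \left(14 + h\right) \left(\left(-2\right) 0 + h\right) = \left(14 + h\right) \left(0 + h\right) = \left(14 + h\right) h = h \left(14 + h\right)$)
$B{\left(-175 \right)} - \left(-11178 - -3321\right) = - 175 \left(14 - 175\right) - \left(-11178 - -3321\right) = \left(-175\right) \left(-161\right) - \left(-11178 + 3321\right) = 28175 - -7857 = 28175 + 7857 = 36032$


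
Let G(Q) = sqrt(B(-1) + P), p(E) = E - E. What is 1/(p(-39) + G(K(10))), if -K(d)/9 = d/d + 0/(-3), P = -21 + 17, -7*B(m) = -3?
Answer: -I*sqrt(7)/5 ≈ -0.52915*I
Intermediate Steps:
B(m) = 3/7 (B(m) = -1/7*(-3) = 3/7)
P = -4
K(d) = -9 (K(d) = -9*(d/d + 0/(-3)) = -9*(1 + 0*(-1/3)) = -9*(1 + 0) = -9*1 = -9)
p(E) = 0
G(Q) = 5*I*sqrt(7)/7 (G(Q) = sqrt(3/7 - 4) = sqrt(-25/7) = 5*I*sqrt(7)/7)
1/(p(-39) + G(K(10))) = 1/(0 + 5*I*sqrt(7)/7) = 1/(5*I*sqrt(7)/7) = -I*sqrt(7)/5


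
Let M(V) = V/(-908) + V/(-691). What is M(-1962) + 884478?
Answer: 277474699911/313714 ≈ 8.8448e+5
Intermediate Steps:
M(V) = -1599*V/627428 (M(V) = V*(-1/908) + V*(-1/691) = -V/908 - V/691 = -1599*V/627428)
M(-1962) + 884478 = -1599/627428*(-1962) + 884478 = 1568619/313714 + 884478 = 277474699911/313714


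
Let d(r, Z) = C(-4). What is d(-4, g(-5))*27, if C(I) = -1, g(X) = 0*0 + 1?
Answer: -27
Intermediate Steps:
g(X) = 1 (g(X) = 0 + 1 = 1)
d(r, Z) = -1
d(-4, g(-5))*27 = -1*27 = -27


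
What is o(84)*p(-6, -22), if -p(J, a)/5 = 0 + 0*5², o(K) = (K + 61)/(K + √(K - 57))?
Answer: 0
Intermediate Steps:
o(K) = (61 + K)/(K + √(-57 + K))
p(J, a) = 0 (p(J, a) = -5*(0 + 0*5²) = -5*(0 + 0*25) = -5*(0 + 0) = -5*0 = 0)
o(84)*p(-6, -22) = ((61 + 84)/(84 + √(-57 + 84)))*0 = (145/(84 + √27))*0 = (145/(84 + 3*√3))*0 = 0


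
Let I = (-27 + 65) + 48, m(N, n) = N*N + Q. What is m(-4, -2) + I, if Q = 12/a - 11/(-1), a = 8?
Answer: 229/2 ≈ 114.50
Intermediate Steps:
Q = 25/2 (Q = 12/8 - 11/(-1) = 12*(1/8) - 11*(-1) = 3/2 + 11 = 25/2 ≈ 12.500)
m(N, n) = 25/2 + N**2 (m(N, n) = N*N + 25/2 = N**2 + 25/2 = 25/2 + N**2)
I = 86 (I = 38 + 48 = 86)
m(-4, -2) + I = (25/2 + (-4)**2) + 86 = (25/2 + 16) + 86 = 57/2 + 86 = 229/2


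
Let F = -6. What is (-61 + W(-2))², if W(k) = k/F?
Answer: 33124/9 ≈ 3680.4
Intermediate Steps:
W(k) = -k/6 (W(k) = k/(-6) = k*(-⅙) = -k/6)
(-61 + W(-2))² = (-61 - ⅙*(-2))² = (-61 + ⅓)² = (-182/3)² = 33124/9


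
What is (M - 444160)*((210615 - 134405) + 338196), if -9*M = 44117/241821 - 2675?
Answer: -400323701382487892/2176389 ≈ -1.8394e+11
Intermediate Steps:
M = 646827058/2176389 (M = -(44117/241821 - 2675)/9 = -⅑*(-646827058/241821) = 646827058/2176389 ≈ 297.20)
(M - 444160)*((210615 - 134405) + 338196) = (646827058/2176389 - 444160)*((210615 - 134405) + 338196) = -966018111182*(76210 + 338196)/2176389 = -966018111182/2176389*414406 = -400323701382487892/2176389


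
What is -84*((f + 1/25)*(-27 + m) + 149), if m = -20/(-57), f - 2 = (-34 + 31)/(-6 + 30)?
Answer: -7817761/950 ≈ -8229.2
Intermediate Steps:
f = 15/8 (f = 2 + (-34 + 31)/(-6 + 30) = 2 - 3/24 = 2 - 3*1/24 = 2 - 1/8 = 15/8 ≈ 1.8750)
m = 20/57 (m = -20*(-1/57) = 20/57 ≈ 0.35088)
-84*((f + 1/25)*(-27 + m) + 149) = -84*((15/8 + 1/25)*(-27 + 20/57) + 149) = -84*((15/8 + 1/25)*(-1519/57) + 149) = -84*((383/200)*(-1519/57) + 149) = -84*(-581777/11400 + 149) = -84*1116823/11400 = -7817761/950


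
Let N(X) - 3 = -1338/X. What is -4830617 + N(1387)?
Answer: -6700062956/1387 ≈ -4.8306e+6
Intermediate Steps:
N(X) = 3 - 1338/X
-4830617 + N(1387) = -4830617 + (3 - 1338/1387) = -4830617 + 2823/1387 = -6700062956/1387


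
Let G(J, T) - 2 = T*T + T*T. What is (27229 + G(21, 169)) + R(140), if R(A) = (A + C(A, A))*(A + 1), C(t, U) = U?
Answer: 123833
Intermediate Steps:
R(A) = 2*A*(1 + A) (R(A) = (A + A)*(A + 1) = (2*A)*(1 + A) = 2*A*(1 + A))
G(J, T) = 2 + 2*T**2 (G(J, T) = 2 + (T*T + T*T) = 2 + (T**2 + T**2) = 2 + 2*T**2)
(27229 + G(21, 169)) + R(140) = (27229 + (2 + 2*169**2)) + 2*140*(1 + 140) = (27229 + (2 + 2*28561)) + 2*140*141 = (27229 + (2 + 57122)) + 39480 = (27229 + 57124) + 39480 = 84353 + 39480 = 123833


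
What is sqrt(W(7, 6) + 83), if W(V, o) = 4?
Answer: sqrt(87) ≈ 9.3274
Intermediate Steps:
sqrt(W(7, 6) + 83) = sqrt(4 + 83) = sqrt(87)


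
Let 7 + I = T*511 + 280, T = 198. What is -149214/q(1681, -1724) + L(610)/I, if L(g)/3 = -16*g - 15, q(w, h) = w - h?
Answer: -1693084571/38382295 ≈ -44.111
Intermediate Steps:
I = 101451 (I = -7 + (198*511 + 280) = -7 + (101178 + 280) = -7 + 101458 = 101451)
L(g) = -45 - 48*g (L(g) = 3*(-16*g - 15) = 3*(-15 - 16*g) = -45 - 48*g)
-149214/q(1681, -1724) + L(610)/I = -149214/(1681 - 1*(-1724)) + (-45 - 48*610)/101451 = -149214/(1681 + 1724) + (-45 - 29280)*(1/101451) = -149214/3405 - 29325*1/101451 = -149214*1/3405 - 9775/33817 = -49738/1135 - 9775/33817 = -1693084571/38382295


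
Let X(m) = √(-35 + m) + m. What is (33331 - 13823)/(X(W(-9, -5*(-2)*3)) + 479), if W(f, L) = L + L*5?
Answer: 3213943/108534 - 4877*√145/108534 ≈ 29.071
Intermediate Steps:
W(f, L) = 6*L (W(f, L) = L + 5*L = 6*L)
X(m) = m + √(-35 + m)
(33331 - 13823)/(X(W(-9, -5*(-2)*3)) + 479) = (33331 - 13823)/((6*(-5*(-2)*3) + √(-35 + 6*(-5*(-2)*3))) + 479) = 19508/((6*(10*3) + √(-35 + 6*(10*3))) + 479) = 19508/((6*30 + √(-35 + 6*30)) + 479) = 19508/((180 + √(-35 + 180)) + 479) = 19508/((180 + √145) + 479) = 19508/(659 + √145)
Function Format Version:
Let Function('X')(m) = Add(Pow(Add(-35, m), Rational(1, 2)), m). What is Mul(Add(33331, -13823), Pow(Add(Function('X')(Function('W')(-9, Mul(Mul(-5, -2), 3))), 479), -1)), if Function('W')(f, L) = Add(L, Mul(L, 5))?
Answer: Add(Rational(3213943, 108534), Mul(Rational(-4877, 108534), Pow(145, Rational(1, 2)))) ≈ 29.071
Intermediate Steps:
Function('W')(f, L) = Mul(6, L) (Function('W')(f, L) = Add(L, Mul(5, L)) = Mul(6, L))
Function('X')(m) = Add(m, Pow(Add(-35, m), Rational(1, 2)))
Mul(Add(33331, -13823), Pow(Add(Function('X')(Function('W')(-9, Mul(Mul(-5, -2), 3))), 479), -1)) = Mul(Add(33331, -13823), Pow(Add(Add(Mul(6, Mul(Mul(-5, -2), 3)), Pow(Add(-35, Mul(6, Mul(Mul(-5, -2), 3))), Rational(1, 2))), 479), -1)) = Mul(19508, Pow(Add(Add(Mul(6, Mul(10, 3)), Pow(Add(-35, Mul(6, Mul(10, 3))), Rational(1, 2))), 479), -1)) = Mul(19508, Pow(Add(Add(Mul(6, 30), Pow(Add(-35, Mul(6, 30)), Rational(1, 2))), 479), -1)) = Mul(19508, Pow(Add(Add(180, Pow(Add(-35, 180), Rational(1, 2))), 479), -1)) = Mul(19508, Pow(Add(Add(180, Pow(145, Rational(1, 2))), 479), -1)) = Mul(19508, Pow(Add(659, Pow(145, Rational(1, 2))), -1))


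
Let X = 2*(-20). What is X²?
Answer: 1600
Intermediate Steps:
X = -40
X² = (-40)² = 1600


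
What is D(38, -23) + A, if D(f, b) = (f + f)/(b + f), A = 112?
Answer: 1756/15 ≈ 117.07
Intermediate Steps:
D(f, b) = 2*f/(b + f) (D(f, b) = (2*f)/(b + f) = 2*f/(b + f))
D(38, -23) + A = 2*38/(-23 + 38) + 112 = 2*38/15 + 112 = 2*38*(1/15) + 112 = 76/15 + 112 = 1756/15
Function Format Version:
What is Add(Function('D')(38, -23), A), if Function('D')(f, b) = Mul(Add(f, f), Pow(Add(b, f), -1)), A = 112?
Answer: Rational(1756, 15) ≈ 117.07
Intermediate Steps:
Function('D')(f, b) = Mul(2, f, Pow(Add(b, f), -1)) (Function('D')(f, b) = Mul(Mul(2, f), Pow(Add(b, f), -1)) = Mul(2, f, Pow(Add(b, f), -1)))
Add(Function('D')(38, -23), A) = Add(Mul(2, 38, Pow(Add(-23, 38), -1)), 112) = Add(Mul(2, 38, Pow(15, -1)), 112) = Add(Mul(2, 38, Rational(1, 15)), 112) = Add(Rational(76, 15), 112) = Rational(1756, 15)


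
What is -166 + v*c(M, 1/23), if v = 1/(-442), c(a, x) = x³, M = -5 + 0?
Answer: -892717125/5377814 ≈ -166.00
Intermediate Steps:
M = -5
v = -1/442 ≈ -0.0022624
-166 + v*c(M, 1/23) = -166 - (1/23)³/442 = -166 - 1/442*1/12167 = -166 - 1/5377814 = -892717125/5377814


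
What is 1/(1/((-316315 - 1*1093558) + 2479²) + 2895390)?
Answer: 4735568/13711316231521 ≈ 3.4538e-7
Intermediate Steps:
1/(1/((-316315 - 1*1093558) + 2479²) + 2895390) = 1/(1/((-316315 - 1093558) + 6145441) + 2895390) = 1/(1/(-1409873 + 6145441) + 2895390) = 1/(1/4735568 + 2895390) = 1/(13711316231521/4735568) = 4735568/13711316231521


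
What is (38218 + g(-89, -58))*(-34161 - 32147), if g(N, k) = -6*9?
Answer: -2530578512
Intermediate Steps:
g(N, k) = -54
(38218 + g(-89, -58))*(-34161 - 32147) = (38218 - 54)*(-34161 - 32147) = 38164*(-66308) = -2530578512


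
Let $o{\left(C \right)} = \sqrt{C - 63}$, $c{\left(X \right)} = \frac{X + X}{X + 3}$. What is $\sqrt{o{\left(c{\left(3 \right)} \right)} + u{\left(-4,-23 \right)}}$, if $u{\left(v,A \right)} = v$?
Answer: $\sqrt{-4 + i \sqrt{62}} \approx 1.5543 + 2.533 i$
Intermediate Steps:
$c{\left(X \right)} = \frac{2 X}{3 + X}$
$o{\left(C \right)} = \sqrt{-63 + C}$
$\sqrt{o{\left(c{\left(3 \right)} \right)} + u{\left(-4,-23 \right)}} = \sqrt{\sqrt{-63 + 2 \cdot 3 \frac{1}{3 + 3}} - 4} = \sqrt{\sqrt{-63 + 2 \cdot 3 \cdot \frac{1}{6}} - 4} = \sqrt{\sqrt{-63 + 1} - 4} = \sqrt{\sqrt{-62} - 4} = \sqrt{i \sqrt{62} - 4} = \sqrt{-4 + i \sqrt{62}}$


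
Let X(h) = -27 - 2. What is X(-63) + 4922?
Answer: 4893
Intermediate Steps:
X(h) = -29
X(-63) + 4922 = -29 + 4922 = 4893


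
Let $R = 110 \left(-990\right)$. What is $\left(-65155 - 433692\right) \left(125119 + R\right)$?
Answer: $-8090799493$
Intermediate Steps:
$R = -108900$
$\left(-65155 - 433692\right) \left(125119 + R\right) = \left(-65155 - 433692\right) \left(125119 - 108900\right) = \left(-498847\right) 16219 = -8090799493$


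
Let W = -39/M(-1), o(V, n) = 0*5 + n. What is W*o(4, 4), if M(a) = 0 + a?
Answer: 156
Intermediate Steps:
M(a) = a
o(V, n) = n (o(V, n) = 0 + n = n)
W = 39 (W = -39/(-1) = -39*(-1) = 39)
W*o(4, 4) = 39*4 = 156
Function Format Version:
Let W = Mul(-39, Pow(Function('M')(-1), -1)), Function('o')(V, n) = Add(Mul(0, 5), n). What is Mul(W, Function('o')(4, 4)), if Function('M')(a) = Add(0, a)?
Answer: 156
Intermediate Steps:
Function('M')(a) = a
Function('o')(V, n) = n (Function('o')(V, n) = Add(0, n) = n)
W = 39 (W = Mul(-39, Pow(-1, -1)) = Mul(-39, -1) = 39)
Mul(W, Function('o')(4, 4)) = Mul(39, 4) = 156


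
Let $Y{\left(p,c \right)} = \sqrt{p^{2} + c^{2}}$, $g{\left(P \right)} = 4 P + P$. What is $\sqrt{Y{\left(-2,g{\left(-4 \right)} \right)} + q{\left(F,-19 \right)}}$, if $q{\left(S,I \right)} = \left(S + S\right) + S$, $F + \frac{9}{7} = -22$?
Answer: $\frac{\sqrt{-3423 + 98 \sqrt{101}}}{7} \approx 7.0539 i$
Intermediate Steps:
$g{\left(P \right)} = 5 P$
$Y{\left(p,c \right)} = \sqrt{c^{2} + p^{2}}$
$F = - \frac{163}{7}$ ($F = - \frac{9}{7} - 22 = - \frac{163}{7} \approx -23.286$)
$q{\left(S,I \right)} = 3 S$ ($q{\left(S,I \right)} = 2 S + S = 3 S$)
$\sqrt{Y{\left(-2,g{\left(-4 \right)} \right)} + q{\left(F,-19 \right)}} = \sqrt{\sqrt{\left(5 \left(-4\right)\right)^{2} + \left(-2\right)^{2}} + 3 \left(- \frac{163}{7}\right)} = \sqrt{\sqrt{\left(-20\right)^{2} + 4} - \frac{489}{7}} = \sqrt{\sqrt{400 + 4} - \frac{489}{7}} = \sqrt{\sqrt{404} - \frac{489}{7}} = \sqrt{2 \sqrt{101} - \frac{489}{7}} = \sqrt{- \frac{489}{7} + 2 \sqrt{101}}$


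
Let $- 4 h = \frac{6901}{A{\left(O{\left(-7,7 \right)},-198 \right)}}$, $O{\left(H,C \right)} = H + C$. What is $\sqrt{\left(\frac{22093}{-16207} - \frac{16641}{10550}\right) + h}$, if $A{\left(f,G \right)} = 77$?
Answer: $\frac{3 i \sqrt{19526518923051179963}}{2633151290} \approx 5.0345 i$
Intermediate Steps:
$O{\left(H,C \right)} = C + H$
$h = - \frac{6901}{308}$ ($h = - \frac{6901 \cdot \frac{1}{77}}{4} = \left(- \frac{1}{4}\right) \frac{6901}{77} = - \frac{6901}{308} \approx -22.406$)
$\sqrt{\left(\frac{22093}{-16207} - \frac{16641}{10550}\right) + h} = \sqrt{\left(\frac{22093}{-16207} - \frac{16641}{10550}\right) - \frac{6901}{308}} = \sqrt{\left(22093 \left(- \frac{1}{16207}\right) - \frac{16641}{10550}\right) - \frac{6901}{308}} = \sqrt{\left(- \frac{22093}{16207} - \frac{16641}{10550}\right) - \frac{6901}{308}} = \sqrt{- \frac{502781837}{170983850} - \frac{6901}{308}} = \sqrt{- \frac{667408177323}{26331512900}} = \frac{3 i \sqrt{19526518923051179963}}{2633151290}$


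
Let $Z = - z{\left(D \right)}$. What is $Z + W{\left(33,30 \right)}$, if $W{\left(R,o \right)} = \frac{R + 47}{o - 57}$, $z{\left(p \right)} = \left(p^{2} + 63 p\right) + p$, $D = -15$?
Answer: $\frac{19765}{27} \approx 732.04$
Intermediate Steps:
$z{\left(p \right)} = p^{2} + 64 p$
$W{\left(R,o \right)} = \frac{47 + R}{-57 + o}$
$Z = 735$ ($Z = - \left(-15\right) \left(64 - 15\right) = - \left(-15\right) 49 = \left(-1\right) \left(-735\right) = 735$)
$Z + W{\left(33,30 \right)} = 735 + \frac{47 + 33}{-57 + 30} = 735 + \frac{1}{-27} \cdot 80 = 735 - \frac{80}{27} = \frac{19765}{27}$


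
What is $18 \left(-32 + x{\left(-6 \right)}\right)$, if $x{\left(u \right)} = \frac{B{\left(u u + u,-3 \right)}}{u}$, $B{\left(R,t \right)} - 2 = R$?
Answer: $-672$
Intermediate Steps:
$B{\left(R,t \right)} = 2 + R$
$x{\left(u \right)} = \frac{2 + u + u^{2}}{u}$ ($x{\left(u \right)} = \frac{2 + \left(u u + u\right)}{u} = \frac{2 + \left(u^{2} + u\right)}{u} = \frac{2 + \left(u + u^{2}\right)}{u} = \frac{2 + u + u^{2}}{u}$)
$18 \left(-32 + x{\left(-6 \right)}\right) = 18 \left(-32 + \left(1 - 6 + \frac{2}{-6}\right)\right) = 18 \left(-32 + \left(1 - 6 + 2 \left(- \frac{1}{6}\right)\right)\right) = 18 \left(-32 - \frac{16}{3}\right) = 18 \left(- \frac{112}{3}\right) = -672$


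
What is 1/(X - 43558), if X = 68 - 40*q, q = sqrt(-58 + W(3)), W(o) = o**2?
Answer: -4349/189145850 + 14*I/94572925 ≈ -2.2993e-5 + 1.4803e-7*I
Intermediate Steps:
q = 7*I (q = sqrt(-58 + 3**2) = sqrt(-58 + 9) = sqrt(-49) = 7*I ≈ 7.0*I)
X = 68 - 280*I ≈ 68.0 - 280.0*I
1/(X - 43558) = 1/((68 - 280*I) - 43558) = 1/(-43490 - 280*I) = (-43490 + 280*I)/1891458500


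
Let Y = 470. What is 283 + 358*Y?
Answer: 168543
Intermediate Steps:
283 + 358*Y = 283 + 358*470 = 283 + 168260 = 168543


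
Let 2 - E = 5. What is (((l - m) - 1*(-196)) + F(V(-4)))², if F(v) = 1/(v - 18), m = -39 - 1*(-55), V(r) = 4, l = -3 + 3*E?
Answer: 5527201/196 ≈ 28200.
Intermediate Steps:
E = -3 (E = 2 - 1*5 = 2 - 5 = -3)
l = -12 (l = -3 + 3*(-3) = -3 - 9 = -12)
m = 16 (m = -39 + 55 = 16)
F(v) = 1/(-18 + v)
(((l - m) - 1*(-196)) + F(V(-4)))² = (((-12 - 1*16) - 1*(-196)) + 1/(-18 + 4))² = (((-12 - 16) + 196) + 1/(-14))² = ((-28 + 196) - 1/14)² = (168 - 1/14)² = (2351/14)² = 5527201/196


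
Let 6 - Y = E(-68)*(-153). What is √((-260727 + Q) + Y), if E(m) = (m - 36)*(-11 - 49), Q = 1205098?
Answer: √1899097 ≈ 1378.1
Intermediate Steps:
E(m) = 2160 - 60*m (E(m) = (-36 + m)*(-60) = 2160 - 60*m)
Y = 954726 (Y = 6 - (2160 - 60*(-68))*(-153) = 6 - (2160 + 4080)*(-153) = 6 - 6240*(-153) = 6 - 1*(-954720) = 6 + 954720 = 954726)
√((-260727 + Q) + Y) = √((-260727 + 1205098) + 954726) = √(944371 + 954726) = √1899097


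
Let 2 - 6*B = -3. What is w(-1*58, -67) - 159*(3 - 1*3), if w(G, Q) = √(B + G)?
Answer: 7*I*√42/6 ≈ 7.5609*I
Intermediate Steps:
B = ⅚ (B = ⅓ - ⅙*(-3) = ⅓ + ½ = ⅚ ≈ 0.83333)
w(G, Q) = √(⅚ + G)
w(-1*58, -67) - 159*(3 - 1*3) = √(30 + 36*(-1*58))/6 - 159*(3 - 1*3) = √(30 + 36*(-58))/6 - 159*(3 - 3) = √(30 - 2088)/6 - 159*0 = √(-2058)/6 - 1*0 = (7*I*√42)/6 + 0 = 7*I*√42/6 + 0 = 7*I*√42/6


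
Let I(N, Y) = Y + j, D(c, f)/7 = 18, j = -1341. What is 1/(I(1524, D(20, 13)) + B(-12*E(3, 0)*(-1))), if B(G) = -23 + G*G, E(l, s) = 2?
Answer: -1/662 ≈ -0.0015106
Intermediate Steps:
D(c, f) = 126 (D(c, f) = 7*18 = 126)
B(G) = -23 + G**2
I(N, Y) = -1341 + Y (I(N, Y) = Y - 1341 = -1341 + Y)
1/(I(1524, D(20, 13)) + B(-12*E(3, 0)*(-1))) = 1/((-1341 + 126) + (-23 + (-12*2*(-1))**2)) = 1/(-1215 + (-23 + (-24*(-1))**2)) = 1/(-1215 + (-23 + 24**2)) = 1/(-1215 + (-23 + 576)) = 1/(-1215 + 553) = 1/(-662) = -1/662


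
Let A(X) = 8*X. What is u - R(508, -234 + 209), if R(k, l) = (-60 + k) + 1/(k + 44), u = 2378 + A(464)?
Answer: 3114383/552 ≈ 5642.0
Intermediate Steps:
u = 6090 (u = 2378 + 8*464 = 2378 + 3712 = 6090)
R(k, l) = -60 + k + 1/(44 + k) (R(k, l) = (-60 + k) + 1/(44 + k) = -60 + k + 1/(44 + k))
u - R(508, -234 + 209) = 6090 - (-2639 + 508² - 16*508)/(44 + 508) = 6090 - (-2639 + 258064 - 8128)/552 = 6090 - 247297/552 = 3114383/552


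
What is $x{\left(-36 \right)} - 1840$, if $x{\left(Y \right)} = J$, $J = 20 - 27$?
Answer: $-1847$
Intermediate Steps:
$J = -7$
$x{\left(Y \right)} = -7$
$x{\left(-36 \right)} - 1840 = -7 - 1840 = -1847$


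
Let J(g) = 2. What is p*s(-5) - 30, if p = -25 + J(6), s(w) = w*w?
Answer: -605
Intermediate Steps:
s(w) = w²
p = -23 (p = -25 + 2 = -23)
p*s(-5) - 30 = -23*(-5)² - 30 = -23*25 - 30 = -575 - 30 = -605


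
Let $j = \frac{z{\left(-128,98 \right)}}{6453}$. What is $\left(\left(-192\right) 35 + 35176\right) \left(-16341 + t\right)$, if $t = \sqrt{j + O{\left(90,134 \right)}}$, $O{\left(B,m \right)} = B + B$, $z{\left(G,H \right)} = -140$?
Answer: $-464999496 + \frac{284560 \sqrt{8327238}}{2151} \approx -4.6462 \cdot 10^{8}$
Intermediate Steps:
$O{\left(B,m \right)} = 2 B$
$j = - \frac{140}{6453} \approx -0.021695$
$t = \frac{10 \sqrt{8327238}}{2151}$ ($t = \sqrt{- \frac{140}{6453} + 2 \cdot 90} = \sqrt{- \frac{140}{6453} + 180} = \sqrt{\frac{1161400}{6453}} = \frac{10 \sqrt{8327238}}{2151} \approx 13.416$)
$\left(\left(-192\right) 35 + 35176\right) \left(-16341 + t\right) = \left(\left(-192\right) 35 + 35176\right) \left(-16341 + \frac{10 \sqrt{8327238}}{2151}\right) = \left(-6720 + 35176\right) \left(-16341 + \frac{10 \sqrt{8327238}}{2151}\right) = 28456 \left(-16341 + \frac{10 \sqrt{8327238}}{2151}\right) = -464999496 + \frac{284560 \sqrt{8327238}}{2151}$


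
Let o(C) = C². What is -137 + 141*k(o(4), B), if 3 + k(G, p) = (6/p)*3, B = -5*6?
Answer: -3223/5 ≈ -644.60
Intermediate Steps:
B = -30
k(G, p) = -3 + 18/p (k(G, p) = -3 + (6/p)*3 = -3 + 18/p)
-137 + 141*k(o(4), B) = -137 + 141*(-3 + 18/(-30)) = -137 + 141*(-3 + 18*(-1/30)) = -137 + 141*(-3 - ⅗) = -137 + 141*(-18/5) = -137 - 2538/5 = -3223/5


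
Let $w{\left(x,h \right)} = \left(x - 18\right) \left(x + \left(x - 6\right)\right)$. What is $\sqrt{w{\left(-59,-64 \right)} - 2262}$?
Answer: $\sqrt{7286} \approx 85.358$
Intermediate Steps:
$w{\left(x,h \right)} = \left(-18 + x\right) \left(-6 + 2 x\right)$ ($w{\left(x,h \right)} = \left(-18 + x\right) \left(x + \left(-6 + x\right)\right) = \left(-18 + x\right) \left(-6 + 2 x\right)$)
$\sqrt{w{\left(-59,-64 \right)} - 2262} = \sqrt{\left(108 - -2478 + 2 \left(-59\right)^{2}\right) - 2262} = \sqrt{\left(108 + 2478 + 2 \cdot 3481\right) - 2262} = \sqrt{\left(108 + 2478 + 6962\right) - 2262} = \sqrt{9548 - 2262} = \sqrt{7286}$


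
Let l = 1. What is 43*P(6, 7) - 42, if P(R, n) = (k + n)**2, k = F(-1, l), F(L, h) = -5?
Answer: 130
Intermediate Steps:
k = -5
P(R, n) = (-5 + n)**2
43*P(6, 7) - 42 = 43*(-5 + 7)**2 - 42 = 43*2**2 - 42 = 43*4 - 42 = 172 - 42 = 130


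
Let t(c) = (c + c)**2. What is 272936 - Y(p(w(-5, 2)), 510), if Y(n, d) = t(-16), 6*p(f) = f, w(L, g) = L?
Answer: 271912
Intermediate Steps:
t(c) = 4*c**2 (t(c) = (2*c)**2 = 4*c**2)
p(f) = f/6
Y(n, d) = 1024 (Y(n, d) = 4*(-16)**2 = 4*256 = 1024)
272936 - Y(p(w(-5, 2)), 510) = 272936 - 1*1024 = 272936 - 1024 = 271912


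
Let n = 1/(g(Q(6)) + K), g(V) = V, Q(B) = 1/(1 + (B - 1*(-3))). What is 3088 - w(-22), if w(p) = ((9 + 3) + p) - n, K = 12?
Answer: 374868/121 ≈ 3098.1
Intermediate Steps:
Q(B) = 1/(4 + B) (Q(B) = 1/(1 + (B + 3)) = 1/(1 + (3 + B)) = 1/(4 + B))
n = 10/121 (n = 1/(1/(4 + 6) + 12) = 1/(1/10 + 12) = 1/(⅒ + 12) = 1/(121/10) = 10/121 ≈ 0.082645)
w(p) = 1442/121 + p (w(p) = ((9 + 3) + p) - 1*10/121 = (12 + p) - 10/121 = 1442/121 + p)
3088 - w(-22) = 3088 - (1442/121 - 22) = 3088 - 1*(-1220/121) = 3088 + 1220/121 = 374868/121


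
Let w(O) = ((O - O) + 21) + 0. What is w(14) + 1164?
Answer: 1185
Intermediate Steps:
w(O) = 21 (w(O) = (0 + 21) + 0 = 21 + 0 = 21)
w(14) + 1164 = 21 + 1164 = 1185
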